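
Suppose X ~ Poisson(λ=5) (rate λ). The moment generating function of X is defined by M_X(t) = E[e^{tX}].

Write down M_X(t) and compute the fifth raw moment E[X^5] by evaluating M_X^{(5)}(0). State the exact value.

E[X^5] = M^(5)(0) = 12880

M_X(t) = e^(5*e^(t) - 5)
M^(5)(t) = (3125*e^(5*t)*e^(5*e^(t)) + 6250*e^(4*t)*e^(5*e^(t)) + 3125*e^(3*t)*e^(5*e^(t)) + 375*e^(2*t)*e^(5*e^(t)) + 5*e^(t)*e^(5*e^(t)))*e^(-5)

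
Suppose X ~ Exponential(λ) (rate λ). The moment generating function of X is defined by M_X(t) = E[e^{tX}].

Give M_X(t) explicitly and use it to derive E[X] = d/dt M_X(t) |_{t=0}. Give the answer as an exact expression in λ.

E[X] = M^(1)(0) = 1/λ

M_X(t) = λ/(λ - t)
M^(1)(t) = λ/(λ^2 - 2*λ*t + t^2)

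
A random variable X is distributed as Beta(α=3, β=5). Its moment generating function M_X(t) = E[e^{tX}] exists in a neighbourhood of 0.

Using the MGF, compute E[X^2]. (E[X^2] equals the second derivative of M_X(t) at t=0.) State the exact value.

M_X(t) = ₁F₁(3; 8; t)
M^(2)(t) = ₁F₁(5; 10; t)/6

E[X^2] = M^(2)(0) = 1/6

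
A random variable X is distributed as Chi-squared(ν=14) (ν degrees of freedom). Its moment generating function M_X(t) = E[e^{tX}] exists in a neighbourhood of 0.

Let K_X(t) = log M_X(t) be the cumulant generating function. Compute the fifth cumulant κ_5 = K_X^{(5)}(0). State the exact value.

M_X(t) = (1 - 2*t)^(-7)
K_X(t) = log M_X(t) = -7*log(1 - 2*t)
K^(5)(t) = -5376/(32*t^5 - 80*t^4 + 80*t^3 - 40*t^2 + 10*t - 1)

κ_5 = K^(5)(0) = 5376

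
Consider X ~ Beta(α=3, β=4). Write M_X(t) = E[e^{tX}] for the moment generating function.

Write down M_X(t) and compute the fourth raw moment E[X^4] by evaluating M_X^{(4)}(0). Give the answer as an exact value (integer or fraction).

E[X^4] = M^(4)(0) = 1/14

M_X(t) = ₁F₁(3; 7; t)
M^(4)(t) = ₁F₁(7; 11; t)/14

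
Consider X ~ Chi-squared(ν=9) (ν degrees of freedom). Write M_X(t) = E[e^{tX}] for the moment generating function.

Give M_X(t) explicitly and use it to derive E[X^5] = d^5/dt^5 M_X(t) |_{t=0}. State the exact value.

E[X^5] = M′′′′′(0) = 328185

M_X(t) = (1 - 2*t)^(-9/2)
M′(t) = -9/(32*t^5*√(1 - 2*t) - 80*t^4*√(1 - 2*t) + 80*t^3*√(1 - 2*t) - 40*t^2*√(1 - 2*t) + 10*t*√(1 - 2*t) - √(1 - 2*t))
M′′(t) = 99/(64*t^6*√(1 - 2*t) - 192*t^5*√(1 - 2*t) + 240*t^4*√(1 - 2*t) - 160*t^3*√(1 - 2*t) + 60*t^2*√(1 - 2*t) - 12*t*√(1 - 2*t) + √(1 - 2*t))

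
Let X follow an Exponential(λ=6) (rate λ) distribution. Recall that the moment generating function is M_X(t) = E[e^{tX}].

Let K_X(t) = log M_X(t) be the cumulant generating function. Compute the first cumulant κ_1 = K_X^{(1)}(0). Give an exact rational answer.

κ_1 = dK/dt |_{t=0} = 1/6

M_X(t) = 6/(6 - t)
K_X(t) = log M_X(t) = -log(6 - t) + log(6)
dK/dt = -1/(t - 6)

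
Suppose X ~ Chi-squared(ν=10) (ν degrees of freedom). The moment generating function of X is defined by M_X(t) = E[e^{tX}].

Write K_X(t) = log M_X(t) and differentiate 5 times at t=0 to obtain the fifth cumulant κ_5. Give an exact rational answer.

κ_5 = K′′′′′(0) = 3840

M_X(t) = (1 - 2*t)^(-5)
K_X(t) = log M_X(t) = -5*log(1 - 2*t)
K′(t) = -10/(2*t - 1)
K′′(t) = 20/(4*t^2 - 4*t + 1)
K′′′(t) = -80/(8*t^3 - 12*t^2 + 6*t - 1)
K′′′′(t) = 480/(16*t^4 - 32*t^3 + 24*t^2 - 8*t + 1)
K′′′′′(t) = -3840/(32*t^5 - 80*t^4 + 80*t^3 - 40*t^2 + 10*t - 1)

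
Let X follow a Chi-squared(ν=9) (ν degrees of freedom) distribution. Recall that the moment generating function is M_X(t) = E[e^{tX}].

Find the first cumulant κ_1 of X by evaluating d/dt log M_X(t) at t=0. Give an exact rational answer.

M_X(t) = (1 - 2*t)^(-9/2)
K_X(t) = log M_X(t) = -9*log(1 - 2*t)/2
K^(1)(t) = -9/(2*t - 1)

κ_1 = K^(1)(0) = 9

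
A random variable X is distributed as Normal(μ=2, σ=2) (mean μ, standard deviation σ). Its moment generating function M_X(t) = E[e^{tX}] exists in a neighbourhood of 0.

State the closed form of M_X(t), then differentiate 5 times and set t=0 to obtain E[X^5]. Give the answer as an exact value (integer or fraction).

E[X^5] = D^5[M](0) = 832

M_X(t) = e^(2*t^2 + 2*t)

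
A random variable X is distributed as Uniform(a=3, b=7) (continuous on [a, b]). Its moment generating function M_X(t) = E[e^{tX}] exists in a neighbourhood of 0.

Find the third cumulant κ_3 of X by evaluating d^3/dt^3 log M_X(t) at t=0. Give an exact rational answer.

κ_3 = K^(3)(0) = 0

M_X(t) = (e^(7*t) - e^(3*t))/(4*t)
K_X(t) = log M_X(t) = -log(t) + log(e^(7*t) - e^(3*t)) - 2*log(2)
K^(3)(t) = (64*t^3*e^(8*t) + 64*t^3*e^(4*t) - 2*e^(12*t) + 6*e^(8*t) - 6*e^(4*t) + 2)/(t^3*e^(12*t) - 3*t^3*e^(8*t) + 3*t^3*e^(4*t) - t^3)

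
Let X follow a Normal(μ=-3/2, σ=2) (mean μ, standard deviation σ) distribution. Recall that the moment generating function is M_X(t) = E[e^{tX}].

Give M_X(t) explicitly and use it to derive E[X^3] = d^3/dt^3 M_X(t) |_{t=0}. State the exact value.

E[X^3] = M^(3)(0) = -171/8

M_X(t) = e^(2*t^2 - 3*t/2)
M^(3)(t) = (512*t^3*e^(2*t^2) - 576*t^2*e^(2*t^2) + 600*t*e^(2*t^2) - 171*e^(2*t^2))*e^(-3*t/2)/8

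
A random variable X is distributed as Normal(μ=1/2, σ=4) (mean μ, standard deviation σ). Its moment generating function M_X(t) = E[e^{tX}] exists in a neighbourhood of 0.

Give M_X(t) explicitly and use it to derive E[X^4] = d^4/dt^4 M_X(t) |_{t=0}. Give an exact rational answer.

E[X^4] = M^(4)(0) = 12673/16

M_X(t) = e^(8*t^2 + t/2)
M^(4)(t) = 65536*t^4*e^(t/2)*e^(8*t^2) + 8192*t^3*e^(t/2)*e^(8*t^2) + 24960*t^2*e^(t/2)*e^(8*t^2) + 1544*t*e^(t/2)*e^(8*t^2) + 12673*e^(t/2)*e^(8*t^2)/16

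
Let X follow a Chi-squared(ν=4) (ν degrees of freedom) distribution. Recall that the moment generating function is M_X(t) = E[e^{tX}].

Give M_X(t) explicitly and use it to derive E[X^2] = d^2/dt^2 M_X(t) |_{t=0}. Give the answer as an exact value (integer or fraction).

E[X^2] = D^2[M](0) = 24

M_X(t) = (1 - 2*t)^(-2)
D^2[M](t) = 24/(16*t^4 - 32*t^3 + 24*t^2 - 8*t + 1)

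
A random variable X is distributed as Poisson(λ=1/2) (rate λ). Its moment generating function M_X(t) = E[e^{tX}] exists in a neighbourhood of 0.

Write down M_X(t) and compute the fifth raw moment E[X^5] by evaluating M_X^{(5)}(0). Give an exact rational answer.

E[X^5] = M′′′′′(0) = 257/32

M_X(t) = e^(e^(t)/2 - 1/2)
M′(t) = e^(-1/2)*e^(t)*e^(e^(t)/2)/2
M′′(t) = (e^(2*t)*e^(e^(t)/2) + 2*e^(t)*e^(e^(t)/2))*e^(-1/2)/4
M′′′(t) = (e^(3*t)*e^(e^(t)/2) + 6*e^(2*t)*e^(e^(t)/2) + 4*e^(t)*e^(e^(t)/2))*e^(-1/2)/8
M′′′′(t) = (e^(4*t)*e^(e^(t)/2) + 12*e^(3*t)*e^(e^(t)/2) + 28*e^(2*t)*e^(e^(t)/2) + 8*e^(t)*e^(e^(t)/2))*e^(-1/2)/16
M′′′′′(t) = (e^(5*t)*e^(e^(t)/2) + 20*e^(4*t)*e^(e^(t)/2) + 100*e^(3*t)*e^(e^(t)/2) + 120*e^(2*t)*e^(e^(t)/2) + 16*e^(t)*e^(e^(t)/2))*e^(-1/2)/32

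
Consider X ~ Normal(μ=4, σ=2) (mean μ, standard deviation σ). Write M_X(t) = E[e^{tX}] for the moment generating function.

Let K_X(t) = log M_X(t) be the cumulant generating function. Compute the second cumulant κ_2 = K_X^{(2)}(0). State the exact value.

M_X(t) = e^(2*t^2 + 4*t)
K_X(t) = log M_X(t) = 2*t^2 + 4*t
K′(t) = 4*t + 4
K′′(t) = 4

κ_2 = K′′(0) = 4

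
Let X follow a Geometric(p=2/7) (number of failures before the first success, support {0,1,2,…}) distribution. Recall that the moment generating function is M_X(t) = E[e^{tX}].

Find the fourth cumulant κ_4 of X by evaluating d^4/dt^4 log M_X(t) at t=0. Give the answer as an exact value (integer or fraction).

κ_4 = K^(4)(0) = 3745/8

M_X(t) = 2/(7*(1 - 5*e^(t)/7))
K_X(t) = log M_X(t) = -log(1 - 5*e^(t)/7) - log(7) + log(2)
K^(4)(t) = (875*e^(3*t) + 4900*e^(2*t) + 1715*e^(t))/(625*e^(4*t) - 3500*e^(3*t) + 7350*e^(2*t) - 6860*e^(t) + 2401)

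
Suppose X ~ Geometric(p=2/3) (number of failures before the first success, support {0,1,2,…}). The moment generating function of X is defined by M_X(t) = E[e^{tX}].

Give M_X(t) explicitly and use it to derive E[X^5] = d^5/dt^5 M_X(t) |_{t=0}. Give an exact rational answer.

E[X^5] = D^5[M](0) = 91/2

M_X(t) = 2/(3*(1 - e^(t)/3))
D^5[M](t) = (2*e^(5*t) + 156*e^(4*t) + 1188*e^(3*t) + 1404*e^(2*t) + 162*e^(t))/(e^(6*t) - 18*e^(5*t) + 135*e^(4*t) - 540*e^(3*t) + 1215*e^(2*t) - 1458*e^(t) + 729)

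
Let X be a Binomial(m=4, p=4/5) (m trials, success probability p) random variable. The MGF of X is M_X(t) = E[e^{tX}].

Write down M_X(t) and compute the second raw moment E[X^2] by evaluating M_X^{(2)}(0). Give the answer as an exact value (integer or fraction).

E[X^2] = M^(2)(0) = 272/25

M_X(t) = (4*e^(t)/5 + 1/5)^4
M^(2)(t) = 4096*e^(4*t)/625 + 2304*e^(3*t)/625 + 384*e^(2*t)/625 + 16*e^(t)/625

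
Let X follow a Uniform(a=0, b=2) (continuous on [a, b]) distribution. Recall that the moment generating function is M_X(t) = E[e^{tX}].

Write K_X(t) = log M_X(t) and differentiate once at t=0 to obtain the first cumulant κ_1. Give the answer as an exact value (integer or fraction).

κ_1 = dK/dt |_{t=0} = 1

M_X(t) = (e^(2*t) - 1)/(2*t)
K_X(t) = log M_X(t) = -log(t) + log(e^(2*t) - 1) - log(2)
dK/dt = (2*t*e^(2*t) - e^(2*t) + 1)/(t*e^(2*t) - t)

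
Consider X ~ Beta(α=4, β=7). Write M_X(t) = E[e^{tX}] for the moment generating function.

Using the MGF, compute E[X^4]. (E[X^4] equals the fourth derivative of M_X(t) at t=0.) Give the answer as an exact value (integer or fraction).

M_X(t) = ₁F₁(4; 11; t)
M^(4)(t) = 5*₁F₁(8; 15; t)/143

E[X^4] = M^(4)(0) = 5/143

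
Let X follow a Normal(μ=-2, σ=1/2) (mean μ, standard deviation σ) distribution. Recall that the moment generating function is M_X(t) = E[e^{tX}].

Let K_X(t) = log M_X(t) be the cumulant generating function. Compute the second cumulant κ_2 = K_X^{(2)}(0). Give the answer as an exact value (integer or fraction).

κ_2 = K′′(0) = 1/4

M_X(t) = e^(t^2/8 - 2*t)
K_X(t) = log M_X(t) = t^2/8 - 2*t
K′(t) = t/4 - 2
K′′(t) = 1/4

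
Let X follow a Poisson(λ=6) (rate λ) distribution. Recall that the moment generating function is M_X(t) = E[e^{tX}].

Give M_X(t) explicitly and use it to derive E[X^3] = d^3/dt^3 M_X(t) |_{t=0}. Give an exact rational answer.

M_X(t) = e^(6*e^(t) - 6)
dM/dt = 6*e^(-6)*e^(t)*e^(6*e^(t))
d^2M/dt^2 = (36*e^(2*t)*e^(6*e^(t)) + 6*e^(t)*e^(6*e^(t)))*e^(-6)
d^3M/dt^3 = (216*e^(3*t)*e^(6*e^(t)) + 108*e^(2*t)*e^(6*e^(t)) + 6*e^(t)*e^(6*e^(t)))*e^(-6)

E[X^3] = d^3M/dt^3 |_{t=0} = 330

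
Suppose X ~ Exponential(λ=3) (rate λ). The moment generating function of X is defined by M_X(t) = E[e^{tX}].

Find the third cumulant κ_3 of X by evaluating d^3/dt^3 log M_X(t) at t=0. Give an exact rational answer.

M_X(t) = 3/(3 - t)
K_X(t) = log M_X(t) = -log(3 - t) + log(3)
dK/dt = -1/(t - 3)
d^2K/dt^2 = 1/(t^2 - 6*t + 9)
d^3K/dt^3 = -2/(t^3 - 9*t^2 + 27*t - 27)

κ_3 = d^3K/dt^3 |_{t=0} = 2/27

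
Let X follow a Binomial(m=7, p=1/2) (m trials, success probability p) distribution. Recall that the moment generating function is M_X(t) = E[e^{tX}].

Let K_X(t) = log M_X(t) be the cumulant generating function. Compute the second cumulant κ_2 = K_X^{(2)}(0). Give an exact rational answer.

κ_2 = K′′(0) = 7/4

M_X(t) = (e^(t)/2 + 1/2)^7
K_X(t) = log M_X(t) = 7*log(e^(t)/2 + 1/2)
K′(t) = 7*e^(t)/(e^(t) + 1)
K′′(t) = 7*e^(t)/(e^(2*t) + 2*e^(t) + 1)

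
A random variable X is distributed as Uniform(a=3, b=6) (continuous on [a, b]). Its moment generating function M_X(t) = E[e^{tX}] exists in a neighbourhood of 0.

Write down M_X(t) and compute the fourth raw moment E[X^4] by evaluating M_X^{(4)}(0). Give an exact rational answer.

E[X^4] = M^(4)(0) = 2511/5

M_X(t) = (e^(6*t) - e^(3*t))/(3*t)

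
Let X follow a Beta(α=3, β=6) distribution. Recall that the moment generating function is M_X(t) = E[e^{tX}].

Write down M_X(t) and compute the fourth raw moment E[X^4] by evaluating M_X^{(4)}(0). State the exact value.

E[X^4] = M^(4)(0) = 1/33

M_X(t) = ₁F₁(3; 9; t)
M^(4)(t) = ₁F₁(7; 13; t)/33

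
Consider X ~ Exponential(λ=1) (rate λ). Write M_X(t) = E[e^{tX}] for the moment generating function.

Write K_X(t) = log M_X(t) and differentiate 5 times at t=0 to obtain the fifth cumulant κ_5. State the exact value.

M_X(t) = 1/(1 - t)
K_X(t) = log M_X(t) = -log(1 - t)
K^(5)(t) = -24/(t^5 - 5*t^4 + 10*t^3 - 10*t^2 + 5*t - 1)

κ_5 = K^(5)(0) = 24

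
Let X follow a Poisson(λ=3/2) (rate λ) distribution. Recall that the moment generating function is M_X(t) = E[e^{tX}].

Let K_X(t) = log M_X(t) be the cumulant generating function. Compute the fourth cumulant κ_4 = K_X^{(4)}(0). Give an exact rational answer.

κ_4 = K′′′′(0) = 3/2

M_X(t) = e^(3*e^(t)/2 - 3/2)
K_X(t) = log M_X(t) = 3*e^(t)/2 - 3/2
K′(t) = 3*e^(t)/2
K′′(t) = 3*e^(t)/2
K′′′(t) = 3*e^(t)/2
K′′′′(t) = 3*e^(t)/2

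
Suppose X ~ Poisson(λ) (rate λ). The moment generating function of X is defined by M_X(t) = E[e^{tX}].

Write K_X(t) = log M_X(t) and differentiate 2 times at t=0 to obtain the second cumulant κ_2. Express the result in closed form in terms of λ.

M_X(t) = e^(λ*(e^(t) - 1))
K_X(t) = log M_X(t) = λ*(e^(t) - 1)
K^(2)(t) = λ*e^(t)

κ_2 = K^(2)(0) = λ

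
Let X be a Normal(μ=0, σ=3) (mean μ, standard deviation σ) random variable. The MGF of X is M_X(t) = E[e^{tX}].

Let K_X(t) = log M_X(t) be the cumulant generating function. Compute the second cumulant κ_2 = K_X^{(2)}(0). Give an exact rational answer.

κ_2 = K^(2)(0) = 9

M_X(t) = e^(9*t^2/2)
K_X(t) = log M_X(t) = 9*t^2/2
K^(2)(t) = 9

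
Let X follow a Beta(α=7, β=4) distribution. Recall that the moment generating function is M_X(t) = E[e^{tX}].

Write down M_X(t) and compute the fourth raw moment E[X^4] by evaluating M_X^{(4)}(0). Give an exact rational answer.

M_X(t) = ₁F₁(7; 11; t)
M^(4)(t) = 30*₁F₁(11; 15; t)/143

E[X^4] = M^(4)(0) = 30/143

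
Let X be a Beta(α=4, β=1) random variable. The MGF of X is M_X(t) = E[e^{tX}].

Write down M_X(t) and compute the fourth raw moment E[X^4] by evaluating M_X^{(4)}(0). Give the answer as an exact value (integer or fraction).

M_X(t) = ₁F₁(4; 5; t)
M′(t) = 4*₁F₁(5; 6; t)/5
M′′(t) = 2*₁F₁(6; 7; t)/3
M′′′(t) = 4*₁F₁(7; 8; t)/7
M′′′′(t) = ₁F₁(8; 9; t)/2

E[X^4] = M′′′′(0) = 1/2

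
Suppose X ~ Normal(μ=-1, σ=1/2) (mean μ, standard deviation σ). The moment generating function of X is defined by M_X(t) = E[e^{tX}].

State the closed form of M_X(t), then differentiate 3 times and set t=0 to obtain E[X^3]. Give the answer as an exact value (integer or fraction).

E[X^3] = M^(3)(0) = -7/4

M_X(t) = e^(t^2/8 - t)
M^(3)(t) = (t^3*e^(t^2/8) - 12*t^2*e^(t^2/8) + 60*t*e^(t^2/8) - 112*e^(t^2/8))*e^(-t)/64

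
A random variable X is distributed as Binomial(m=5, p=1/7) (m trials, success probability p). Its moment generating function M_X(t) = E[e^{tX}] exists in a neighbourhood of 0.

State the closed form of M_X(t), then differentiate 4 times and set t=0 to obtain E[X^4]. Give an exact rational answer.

E[X^4] = d^4M/dt^4 |_{t=0} = 11215/2401

M_X(t) = (e^(t)/7 + 6/7)^5
dM/dt = 5*e^(5*t)/16807 + 120*e^(4*t)/16807 + 1080*e^(3*t)/16807 + 4320*e^(2*t)/16807 + 6480*e^(t)/16807
d^2M/dt^2 = 25*e^(5*t)/16807 + 480*e^(4*t)/16807 + 3240*e^(3*t)/16807 + 8640*e^(2*t)/16807 + 6480*e^(t)/16807
d^3M/dt^3 = 125*e^(5*t)/16807 + 1920*e^(4*t)/16807 + 9720*e^(3*t)/16807 + 17280*e^(2*t)/16807 + 6480*e^(t)/16807
d^4M/dt^4 = 625*e^(5*t)/16807 + 7680*e^(4*t)/16807 + 29160*e^(3*t)/16807 + 34560*e^(2*t)/16807 + 6480*e^(t)/16807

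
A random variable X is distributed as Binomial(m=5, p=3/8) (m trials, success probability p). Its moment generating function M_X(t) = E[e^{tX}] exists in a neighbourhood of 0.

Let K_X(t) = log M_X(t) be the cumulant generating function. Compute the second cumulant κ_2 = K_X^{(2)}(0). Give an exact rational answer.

κ_2 = K^(2)(0) = 75/64

M_X(t) = (3*e^(t)/8 + 5/8)^5
K_X(t) = log M_X(t) = 5*log(3*e^(t)/8 + 5/8)
K^(2)(t) = 75*e^(t)/(9*e^(2*t) + 30*e^(t) + 25)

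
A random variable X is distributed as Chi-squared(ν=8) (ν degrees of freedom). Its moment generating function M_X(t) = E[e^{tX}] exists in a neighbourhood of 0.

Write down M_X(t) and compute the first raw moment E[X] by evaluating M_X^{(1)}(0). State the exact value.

M_X(t) = (1 - 2*t)^(-4)
dM/dt = -8/(32*t^5 - 80*t^4 + 80*t^3 - 40*t^2 + 10*t - 1)

E[X] = dM/dt |_{t=0} = 8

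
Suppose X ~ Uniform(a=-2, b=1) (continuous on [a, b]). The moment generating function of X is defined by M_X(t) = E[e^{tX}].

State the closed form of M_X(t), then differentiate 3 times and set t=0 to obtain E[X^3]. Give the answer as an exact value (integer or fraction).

M_X(t) = (e^(t) - e^(-2*t))/(3*t)
dM/dt = (t*e^(3*t) + 2*t - e^(3*t) + 1)*e^(-2*t)/(3*t^2)
d^2M/dt^2 = (t^2*e^(3*t) - 4*t^2 - 2*t*e^(3*t) - 4*t + 2*e^(3*t) - 2)*e^(-2*t)/(3*t^3)
d^3M/dt^3 = (t^3*e^(3*t) + 8*t^3 - 3*t^2*e^(3*t) + 12*t^2 + 6*t*e^(3*t) + 12*t - 6*e^(3*t) + 6)*e^(-2*t)/(3*t^4)

E[X^3] = d^3M/dt^3 |_{t=0} = -5/4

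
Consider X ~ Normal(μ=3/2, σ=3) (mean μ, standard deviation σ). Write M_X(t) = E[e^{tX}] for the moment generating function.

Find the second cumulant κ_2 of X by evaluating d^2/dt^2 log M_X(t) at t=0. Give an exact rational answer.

M_X(t) = e^(9*t^2/2 + 3*t/2)
K_X(t) = log M_X(t) = 9*t^2/2 + 3*t/2
K′(t) = 9*t + 3/2
K′′(t) = 9

κ_2 = K′′(0) = 9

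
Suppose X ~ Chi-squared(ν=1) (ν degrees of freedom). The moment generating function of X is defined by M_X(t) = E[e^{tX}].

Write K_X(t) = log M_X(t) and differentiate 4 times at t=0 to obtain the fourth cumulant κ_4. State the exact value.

M_X(t) = 1/√(1 - 2*t)
K_X(t) = log M_X(t) = -log(1 - 2*t)/2
K^(4)(t) = 48/(16*t^4 - 32*t^3 + 24*t^2 - 8*t + 1)

κ_4 = K^(4)(0) = 48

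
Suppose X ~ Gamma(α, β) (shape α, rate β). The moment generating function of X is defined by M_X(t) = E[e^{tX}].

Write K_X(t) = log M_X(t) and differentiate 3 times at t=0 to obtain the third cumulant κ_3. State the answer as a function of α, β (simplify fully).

κ_3 = K^(3)(0) = 2*α/β^3

M_X(t) = (β/(β - t))^α
K_X(t) = log M_X(t) = α*(log(β) - log(β - t))
K^(3)(t) = -2*α/(-β^3 + 3*β^2*t - 3*β*t^2 + t^3)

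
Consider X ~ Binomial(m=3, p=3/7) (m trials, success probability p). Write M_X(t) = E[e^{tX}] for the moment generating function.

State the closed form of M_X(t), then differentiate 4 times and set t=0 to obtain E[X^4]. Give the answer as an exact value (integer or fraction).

E[X^4] = M^(4)(0) = 4059/343

M_X(t) = (3*e^(t)/7 + 4/7)^3
M^(4)(t) = 2187*e^(3*t)/343 + 1728*e^(2*t)/343 + 144*e^(t)/343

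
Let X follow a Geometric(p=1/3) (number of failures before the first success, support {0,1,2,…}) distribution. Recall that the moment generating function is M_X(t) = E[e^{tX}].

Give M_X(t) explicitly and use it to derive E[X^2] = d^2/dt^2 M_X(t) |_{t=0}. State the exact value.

E[X^2] = M^(2)(0) = 10

M_X(t) = 1/(3*(1 - 2*e^(t)/3))
M^(2)(t) = (-4*e^(2*t) - 6*e^(t))/(8*e^(3*t) - 36*e^(2*t) + 54*e^(t) - 27)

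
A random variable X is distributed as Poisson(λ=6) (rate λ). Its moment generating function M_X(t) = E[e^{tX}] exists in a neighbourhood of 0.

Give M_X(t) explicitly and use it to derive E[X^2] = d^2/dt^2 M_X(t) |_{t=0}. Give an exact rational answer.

E[X^2] = M^(2)(0) = 42

M_X(t) = e^(6*e^(t) - 6)
M^(2)(t) = (36*e^(2*t)*e^(6*e^(t)) + 6*e^(t)*e^(6*e^(t)))*e^(-6)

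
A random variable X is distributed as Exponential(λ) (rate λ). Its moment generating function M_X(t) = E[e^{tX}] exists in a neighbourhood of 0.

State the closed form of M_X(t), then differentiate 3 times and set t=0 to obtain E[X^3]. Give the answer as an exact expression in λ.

E[X^3] = d^3M/dt^3 |_{t=0} = 6/λ^3

M_X(t) = λ/(λ - t)
dM/dt = λ/(λ^2 - 2*λ*t + t^2)
d^2M/dt^2 = -2*λ/(-λ^3 + 3*λ^2*t - 3*λ*t^2 + t^3)
d^3M/dt^3 = 6*λ/(λ^4 - 4*λ^3*t + 6*λ^2*t^2 - 4*λ*t^3 + t^4)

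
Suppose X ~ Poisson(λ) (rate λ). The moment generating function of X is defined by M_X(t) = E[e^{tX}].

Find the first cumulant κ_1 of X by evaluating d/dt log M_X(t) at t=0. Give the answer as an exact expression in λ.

κ_1 = K′(0) = λ

M_X(t) = e^(λ*(e^(t) - 1))
K_X(t) = log M_X(t) = λ*(e^(t) - 1)
K′(t) = λ*e^(t)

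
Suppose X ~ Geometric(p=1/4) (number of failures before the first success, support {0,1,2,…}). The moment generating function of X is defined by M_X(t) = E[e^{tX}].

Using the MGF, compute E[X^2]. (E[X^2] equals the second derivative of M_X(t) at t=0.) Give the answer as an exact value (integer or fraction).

M_X(t) = 1/(4*(1 - 3*e^(t)/4))
M′(t) = 3*e^(t)/(9*e^(2*t) - 24*e^(t) + 16)
M′′(t) = (-9*e^(2*t) - 12*e^(t))/(27*e^(3*t) - 108*e^(2*t) + 144*e^(t) - 64)

E[X^2] = M′′(0) = 21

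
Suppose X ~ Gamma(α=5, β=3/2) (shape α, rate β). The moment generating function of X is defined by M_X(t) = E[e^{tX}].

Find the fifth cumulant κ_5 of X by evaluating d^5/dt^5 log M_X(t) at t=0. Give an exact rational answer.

M_X(t) = 243/(32*(3/2 - t)^5)
K_X(t) = log M_X(t) = -5*log(3/2 - t) - 5*log(2) + 5*log(3)
dK/dt = -10/(2*t - 3)
d^2K/dt^2 = 20/(4*t^2 - 12*t + 9)
d^3K/dt^3 = -80/(8*t^3 - 36*t^2 + 54*t - 27)
d^4K/dt^4 = 480/(16*t^4 - 96*t^3 + 216*t^2 - 216*t + 81)
d^5K/dt^5 = -3840/(32*t^5 - 240*t^4 + 720*t^3 - 1080*t^2 + 810*t - 243)

κ_5 = d^5K/dt^5 |_{t=0} = 1280/81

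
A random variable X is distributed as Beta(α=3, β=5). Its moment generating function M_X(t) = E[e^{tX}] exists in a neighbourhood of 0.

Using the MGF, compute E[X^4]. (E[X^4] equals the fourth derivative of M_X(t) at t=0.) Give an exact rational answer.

M_X(t) = ₁F₁(3; 8; t)
M′(t) = 3*₁F₁(4; 9; t)/8
M′′(t) = ₁F₁(5; 10; t)/6
M′′′(t) = ₁F₁(6; 11; t)/12
M′′′′(t) = ₁F₁(7; 12; t)/22

E[X^4] = M′′′′(0) = 1/22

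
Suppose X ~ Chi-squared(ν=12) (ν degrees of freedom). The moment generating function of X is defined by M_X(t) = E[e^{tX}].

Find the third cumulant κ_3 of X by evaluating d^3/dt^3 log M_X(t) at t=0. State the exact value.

κ_3 = K^(3)(0) = 96

M_X(t) = (1 - 2*t)^(-6)
K_X(t) = log M_X(t) = -6*log(1 - 2*t)
K^(3)(t) = -96/(8*t^3 - 12*t^2 + 6*t - 1)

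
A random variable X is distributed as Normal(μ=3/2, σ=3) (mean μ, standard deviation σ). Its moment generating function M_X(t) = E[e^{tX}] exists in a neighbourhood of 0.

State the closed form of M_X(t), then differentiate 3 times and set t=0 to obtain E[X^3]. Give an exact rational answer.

M_X(t) = e^(9*t^2/2 + 3*t/2)
D^3[M](t) = 729*t^3*e^(3*t/2)*e^(9*t^2/2) + 729*t^2*e^(3*t/2)*e^(9*t^2/2)/2 + 1215*t*e^(3*t/2)*e^(9*t^2/2)/4 + 351*e^(3*t/2)*e^(9*t^2/2)/8

E[X^3] = D^3[M](0) = 351/8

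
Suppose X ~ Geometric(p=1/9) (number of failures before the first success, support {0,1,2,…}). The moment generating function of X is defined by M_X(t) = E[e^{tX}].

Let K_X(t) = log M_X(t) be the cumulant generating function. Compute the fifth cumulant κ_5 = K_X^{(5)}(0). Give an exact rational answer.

κ_5 = d^5K/dt^5 |_{t=0} = 1058760

M_X(t) = 1/(9*(1 - 8*e^(t)/9))
K_X(t) = log M_X(t) = -log(1 - 8*e^(t)/9) - 2*log(3)
dK/dt = -8*e^(t)/(8*e^(t) - 9)
d^2K/dt^2 = 72*e^(t)/(64*e^(2*t) - 144*e^(t) + 81)
d^3K/dt^3 = (-576*e^(2*t) - 648*e^(t))/(512*e^(3*t) - 1728*e^(2*t) + 1944*e^(t) - 729)
d^4K/dt^4 = (4608*e^(3*t) + 20736*e^(2*t) + 5832*e^(t))/(4096*e^(4*t) - 18432*e^(3*t) + 31104*e^(2*t) - 23328*e^(t) + 6561)
d^5K/dt^5 = (-36864*e^(4*t) - 456192*e^(3*t) - 513216*e^(2*t) - 52488*e^(t))/(32768*e^(5*t) - 184320*e^(4*t) + 414720*e^(3*t) - 466560*e^(2*t) + 262440*e^(t) - 59049)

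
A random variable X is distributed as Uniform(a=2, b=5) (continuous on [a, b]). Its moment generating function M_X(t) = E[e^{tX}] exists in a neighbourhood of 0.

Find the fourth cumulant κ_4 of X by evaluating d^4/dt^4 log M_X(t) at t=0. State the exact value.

M_X(t) = (e^(5*t) - e^(2*t))/(3*t)
K_X(t) = log M_X(t) = -log(t) + log(e^(5*t) - e^(2*t)) - log(3)
dK/dt = (5*t*e^(3*t) - 2*t - e^(3*t) + 1)/(t*e^(3*t) - t)
d^2K/dt^2 = (-9*t^2*e^(3*t) + e^(6*t) - 2*e^(3*t) + 1)/(t^2*e^(6*t) - 2*t^2*e^(3*t) + t^2)
d^3K/dt^3 = (27*t^3*e^(6*t) + 27*t^3*e^(3*t) - 2*e^(9*t) + 6*e^(6*t) - 6*e^(3*t) + 2)/(t^3*e^(9*t) - 3*t^3*e^(6*t) + 3*t^3*e^(3*t) - t^3)

κ_4 = d^4K/dt^4 |_{t=0} = -27/40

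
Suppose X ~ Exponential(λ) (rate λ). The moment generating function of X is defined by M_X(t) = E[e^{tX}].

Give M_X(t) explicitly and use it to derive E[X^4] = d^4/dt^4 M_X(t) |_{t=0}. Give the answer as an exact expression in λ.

M_X(t) = λ/(λ - t)
M′(t) = λ/(λ^2 - 2*λ*t + t^2)
M′′(t) = -2*λ/(-λ^3 + 3*λ^2*t - 3*λ*t^2 + t^3)
M′′′(t) = 6*λ/(λ^4 - 4*λ^3*t + 6*λ^2*t^2 - 4*λ*t^3 + t^4)
M′′′′(t) = -24*λ/(-λ^5 + 5*λ^4*t - 10*λ^3*t^2 + 10*λ^2*t^3 - 5*λ*t^4 + t^5)

E[X^4] = M′′′′(0) = 24/λ^4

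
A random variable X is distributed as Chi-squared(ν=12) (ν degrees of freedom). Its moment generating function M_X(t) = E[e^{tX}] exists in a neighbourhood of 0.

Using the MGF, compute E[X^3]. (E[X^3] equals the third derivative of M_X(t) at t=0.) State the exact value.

E[X^3] = M′′′(0) = 2688

M_X(t) = (1 - 2*t)^(-6)
M′(t) = -12/(128*t^7 - 448*t^6 + 672*t^5 - 560*t^4 + 280*t^3 - 84*t^2 + 14*t - 1)
M′′(t) = 168/(256*t^8 - 1024*t^7 + 1792*t^6 - 1792*t^5 + 1120*t^4 - 448*t^3 + 112*t^2 - 16*t + 1)
M′′′(t) = -2688/(512*t^9 - 2304*t^8 + 4608*t^7 - 5376*t^6 + 4032*t^5 - 2016*t^4 + 672*t^3 - 144*t^2 + 18*t - 1)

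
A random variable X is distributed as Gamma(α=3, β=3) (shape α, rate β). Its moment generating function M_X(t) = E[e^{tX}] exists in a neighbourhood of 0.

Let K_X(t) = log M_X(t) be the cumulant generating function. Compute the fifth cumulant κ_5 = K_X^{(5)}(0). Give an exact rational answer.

κ_5 = d^5K/dt^5 |_{t=0} = 8/27

M_X(t) = 27/(3 - t)^3
K_X(t) = log M_X(t) = -3*log(3 - t) + 3*log(3)
dK/dt = -3/(t - 3)
d^2K/dt^2 = 3/(t^2 - 6*t + 9)
d^3K/dt^3 = -6/(t^3 - 9*t^2 + 27*t - 27)
d^4K/dt^4 = 18/(t^4 - 12*t^3 + 54*t^2 - 108*t + 81)
d^5K/dt^5 = -72/(t^5 - 15*t^4 + 90*t^3 - 270*t^2 + 405*t - 243)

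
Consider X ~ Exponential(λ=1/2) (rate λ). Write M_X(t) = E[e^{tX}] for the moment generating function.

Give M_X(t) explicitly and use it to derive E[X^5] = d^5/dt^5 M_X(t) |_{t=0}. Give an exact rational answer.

M_X(t) = 1/(2*(1/2 - t))
dM/dt = 2/(4*t^2 - 4*t + 1)
d^2M/dt^2 = -8/(8*t^3 - 12*t^2 + 6*t - 1)
d^3M/dt^3 = 48/(16*t^4 - 32*t^3 + 24*t^2 - 8*t + 1)
d^4M/dt^4 = -384/(32*t^5 - 80*t^4 + 80*t^3 - 40*t^2 + 10*t - 1)
d^5M/dt^5 = 3840/(64*t^6 - 192*t^5 + 240*t^4 - 160*t^3 + 60*t^2 - 12*t + 1)

E[X^5] = d^5M/dt^5 |_{t=0} = 3840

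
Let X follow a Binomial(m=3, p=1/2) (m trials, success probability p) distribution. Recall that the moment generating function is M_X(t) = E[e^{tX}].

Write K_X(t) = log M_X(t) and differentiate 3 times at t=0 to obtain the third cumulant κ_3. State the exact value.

M_X(t) = (e^(t)/2 + 1/2)^3
K_X(t) = log M_X(t) = 3*log(e^(t)/2 + 1/2)
K^(3)(t) = (-3*e^(2*t) + 3*e^(t))/(e^(3*t) + 3*e^(2*t) + 3*e^(t) + 1)

κ_3 = K^(3)(0) = 0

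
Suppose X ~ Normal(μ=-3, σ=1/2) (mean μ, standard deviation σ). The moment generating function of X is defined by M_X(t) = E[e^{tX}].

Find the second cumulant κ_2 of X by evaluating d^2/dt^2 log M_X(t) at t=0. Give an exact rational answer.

κ_2 = K′′(0) = 1/4

M_X(t) = e^(t^2/8 - 3*t)
K_X(t) = log M_X(t) = t^2/8 - 3*t
K′(t) = t/4 - 3
K′′(t) = 1/4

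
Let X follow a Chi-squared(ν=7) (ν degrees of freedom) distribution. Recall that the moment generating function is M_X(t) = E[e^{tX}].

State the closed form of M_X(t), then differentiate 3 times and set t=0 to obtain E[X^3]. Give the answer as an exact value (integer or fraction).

M_X(t) = (1 - 2*t)^(-7/2)
M^(3)(t) = 693/(64*t^6*√(1 - 2*t) - 192*t^5*√(1 - 2*t) + 240*t^4*√(1 - 2*t) - 160*t^3*√(1 - 2*t) + 60*t^2*√(1 - 2*t) - 12*t*√(1 - 2*t) + √(1 - 2*t))

E[X^3] = M^(3)(0) = 693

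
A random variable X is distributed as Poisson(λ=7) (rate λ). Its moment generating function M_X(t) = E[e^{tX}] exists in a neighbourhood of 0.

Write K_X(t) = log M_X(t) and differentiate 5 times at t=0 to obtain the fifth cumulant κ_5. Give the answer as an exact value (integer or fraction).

M_X(t) = e^(7*e^(t) - 7)
K_X(t) = log M_X(t) = 7*e^(t) - 7
dK/dt = 7*e^(t)
d^2K/dt^2 = 7*e^(t)
d^3K/dt^3 = 7*e^(t)
d^4K/dt^4 = 7*e^(t)
d^5K/dt^5 = 7*e^(t)

κ_5 = d^5K/dt^5 |_{t=0} = 7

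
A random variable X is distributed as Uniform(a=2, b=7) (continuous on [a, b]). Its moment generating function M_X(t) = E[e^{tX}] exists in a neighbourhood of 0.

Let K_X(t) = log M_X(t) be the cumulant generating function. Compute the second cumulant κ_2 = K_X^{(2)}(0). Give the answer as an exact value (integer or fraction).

M_X(t) = (e^(7*t) - e^(2*t))/(5*t)
K_X(t) = log M_X(t) = -log(t) + log(e^(7*t) - e^(2*t)) - log(5)
K^(2)(t) = (-25*t^2*e^(5*t) + e^(10*t) - 2*e^(5*t) + 1)/(t^2*e^(10*t) - 2*t^2*e^(5*t) + t^2)

κ_2 = K^(2)(0) = 25/12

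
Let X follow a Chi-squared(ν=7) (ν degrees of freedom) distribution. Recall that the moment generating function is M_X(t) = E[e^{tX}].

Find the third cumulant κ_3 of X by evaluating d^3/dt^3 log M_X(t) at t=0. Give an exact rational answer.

M_X(t) = (1 - 2*t)^(-7/2)
K_X(t) = log M_X(t) = -7*log(1 - 2*t)/2
K^(3)(t) = -56/(8*t^3 - 12*t^2 + 6*t - 1)

κ_3 = K^(3)(0) = 56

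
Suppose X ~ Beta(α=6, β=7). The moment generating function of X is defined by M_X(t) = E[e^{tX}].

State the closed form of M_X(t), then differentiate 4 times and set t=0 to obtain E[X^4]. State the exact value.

M_X(t) = ₁F₁(6; 13; t)
M^(4)(t) = 9*₁F₁(10; 17; t)/130

E[X^4] = M^(4)(0) = 9/130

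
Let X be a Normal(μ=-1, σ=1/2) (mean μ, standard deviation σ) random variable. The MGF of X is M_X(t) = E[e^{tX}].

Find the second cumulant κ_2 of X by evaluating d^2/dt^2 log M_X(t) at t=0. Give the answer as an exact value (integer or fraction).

M_X(t) = e^(t^2/8 - t)
K_X(t) = log M_X(t) = t^2/8 - t
K^(2)(t) = 1/4

κ_2 = K^(2)(0) = 1/4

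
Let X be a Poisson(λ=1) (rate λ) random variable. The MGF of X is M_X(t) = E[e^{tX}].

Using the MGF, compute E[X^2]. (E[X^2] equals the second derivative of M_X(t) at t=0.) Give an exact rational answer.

M_X(t) = e^(e^(t) - 1)
M^(2)(t) = (e^(2*t)*e^(e^(t)) + e^(t)*e^(e^(t)))*e^(-1)

E[X^2] = M^(2)(0) = 2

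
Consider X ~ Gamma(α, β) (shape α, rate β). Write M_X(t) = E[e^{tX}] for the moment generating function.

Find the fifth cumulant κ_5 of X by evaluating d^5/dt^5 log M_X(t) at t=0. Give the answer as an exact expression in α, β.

M_X(t) = (β/(β - t))^α
K_X(t) = log M_X(t) = α*(log(β) - log(β - t))
D^5[K](t) = -24*α/(-β^5 + 5*β^4*t - 10*β^3*t^2 + 10*β^2*t^3 - 5*β*t^4 + t^5)

κ_5 = D^5[K](0) = 24*α/β^5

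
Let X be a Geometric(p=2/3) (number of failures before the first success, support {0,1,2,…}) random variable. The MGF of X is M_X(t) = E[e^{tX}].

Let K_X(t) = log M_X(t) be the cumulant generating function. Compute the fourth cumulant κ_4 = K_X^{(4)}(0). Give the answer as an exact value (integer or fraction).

M_X(t) = 2/(3*(1 - e^(t)/3))
K_X(t) = log M_X(t) = -log(1 - e^(t)/3) - log(3) + log(2)
D^4[K](t) = (3*e^(3*t) + 36*e^(2*t) + 27*e^(t))/(e^(4*t) - 12*e^(3*t) + 54*e^(2*t) - 108*e^(t) + 81)

κ_4 = D^4[K](0) = 33/8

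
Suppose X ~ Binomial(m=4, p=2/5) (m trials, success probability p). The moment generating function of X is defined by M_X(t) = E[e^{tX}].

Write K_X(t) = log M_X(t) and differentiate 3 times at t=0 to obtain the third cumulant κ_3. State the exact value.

M_X(t) = (2*e^(t)/5 + 3/5)^4
K_X(t) = log M_X(t) = 4*log(2*e^(t)/5 + 3/5)
K^(3)(t) = (-48*e^(2*t) + 72*e^(t))/(8*e^(3*t) + 36*e^(2*t) + 54*e^(t) + 27)

κ_3 = K^(3)(0) = 24/125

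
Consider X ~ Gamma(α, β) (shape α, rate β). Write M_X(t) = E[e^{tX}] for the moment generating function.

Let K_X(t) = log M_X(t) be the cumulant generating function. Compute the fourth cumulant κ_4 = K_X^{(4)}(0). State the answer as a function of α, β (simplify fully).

M_X(t) = (β/(β - t))^α
K_X(t) = log M_X(t) = α*(log(β) - log(β - t))
dK/dt = -α/(-β + t)
d^2K/dt^2 = α/(β^2 - 2*β*t + t^2)
d^3K/dt^3 = -2*α/(-β^3 + 3*β^2*t - 3*β*t^2 + t^3)
d^4K/dt^4 = 6*α/(β^4 - 4*β^3*t + 6*β^2*t^2 - 4*β*t^3 + t^4)

κ_4 = d^4K/dt^4 |_{t=0} = 6*α/β^4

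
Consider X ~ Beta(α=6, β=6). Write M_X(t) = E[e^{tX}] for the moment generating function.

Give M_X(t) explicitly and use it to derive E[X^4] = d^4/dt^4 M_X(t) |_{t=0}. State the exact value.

M_X(t) = ₁F₁(6; 12; t)
D^4[M](t) = 6*₁F₁(10; 16; t)/65

E[X^4] = D^4[M](0) = 6/65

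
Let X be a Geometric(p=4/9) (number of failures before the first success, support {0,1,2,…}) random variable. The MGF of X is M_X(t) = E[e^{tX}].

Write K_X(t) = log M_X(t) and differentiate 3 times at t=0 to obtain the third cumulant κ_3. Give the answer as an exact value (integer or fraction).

M_X(t) = 4/(9*(1 - 5*e^(t)/9))
K_X(t) = log M_X(t) = -log(1 - 5*e^(t)/9) - 2*log(3) + 2*log(2)
D^3[K](t) = (-225*e^(2*t) - 405*e^(t))/(125*e^(3*t) - 675*e^(2*t) + 1215*e^(t) - 729)

κ_3 = D^3[K](0) = 315/32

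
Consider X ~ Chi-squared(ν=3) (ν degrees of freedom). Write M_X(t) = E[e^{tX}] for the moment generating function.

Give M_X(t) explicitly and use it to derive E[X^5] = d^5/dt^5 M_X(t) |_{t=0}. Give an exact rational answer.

M_X(t) = (1 - 2*t)^(-3/2)
M′(t) = 3/(4*t^2*√(1 - 2*t) - 4*t*√(1 - 2*t) + √(1 - 2*t))
M′′(t) = -15/(8*t^3*√(1 - 2*t) - 12*t^2*√(1 - 2*t) + 6*t*√(1 - 2*t) - √(1 - 2*t))
M′′′(t) = 105/(16*t^4*√(1 - 2*t) - 32*t^3*√(1 - 2*t) + 24*t^2*√(1 - 2*t) - 8*t*√(1 - 2*t) + √(1 - 2*t))
M′′′′(t) = -945/(32*t^5*√(1 - 2*t) - 80*t^4*√(1 - 2*t) + 80*t^3*√(1 - 2*t) - 40*t^2*√(1 - 2*t) + 10*t*√(1 - 2*t) - √(1 - 2*t))
M′′′′′(t) = 10395/(64*t^6*√(1 - 2*t) - 192*t^5*√(1 - 2*t) + 240*t^4*√(1 - 2*t) - 160*t^3*√(1 - 2*t) + 60*t^2*√(1 - 2*t) - 12*t*√(1 - 2*t) + √(1 - 2*t))

E[X^5] = M′′′′′(0) = 10395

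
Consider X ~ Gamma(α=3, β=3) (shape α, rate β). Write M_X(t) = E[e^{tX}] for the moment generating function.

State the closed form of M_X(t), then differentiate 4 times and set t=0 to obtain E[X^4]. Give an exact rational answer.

M_X(t) = 27/(3 - t)^3
M^(4)(t) = -9720/(t^7 - 21*t^6 + 189*t^5 - 945*t^4 + 2835*t^3 - 5103*t^2 + 5103*t - 2187)

E[X^4] = M^(4)(0) = 40/9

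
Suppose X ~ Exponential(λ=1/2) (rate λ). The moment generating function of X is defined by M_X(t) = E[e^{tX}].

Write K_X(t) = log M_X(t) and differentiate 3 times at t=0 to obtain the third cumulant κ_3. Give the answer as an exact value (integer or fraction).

M_X(t) = 1/(2*(1/2 - t))
K_X(t) = log M_X(t) = -log(1/2 - t) - log(2)
dK/dt = -2/(2*t - 1)
d^2K/dt^2 = 4/(4*t^2 - 4*t + 1)
d^3K/dt^3 = -16/(8*t^3 - 12*t^2 + 6*t - 1)

κ_3 = d^3K/dt^3 |_{t=0} = 16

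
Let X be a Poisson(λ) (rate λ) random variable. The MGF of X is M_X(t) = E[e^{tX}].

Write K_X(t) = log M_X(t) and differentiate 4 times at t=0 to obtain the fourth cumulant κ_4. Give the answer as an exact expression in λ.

κ_4 = K′′′′(0) = λ

M_X(t) = e^(λ*(e^(t) - 1))
K_X(t) = log M_X(t) = λ*(e^(t) - 1)
K′(t) = λ*e^(t)
K′′(t) = λ*e^(t)
K′′′(t) = λ*e^(t)
K′′′′(t) = λ*e^(t)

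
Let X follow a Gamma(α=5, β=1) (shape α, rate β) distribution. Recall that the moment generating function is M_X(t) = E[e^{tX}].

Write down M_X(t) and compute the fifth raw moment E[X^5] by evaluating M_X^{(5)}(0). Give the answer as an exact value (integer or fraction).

M_X(t) = (1 - t)^(-5)
D^5[M](t) = 15120/(t^10 - 10*t^9 + 45*t^8 - 120*t^7 + 210*t^6 - 252*t^5 + 210*t^4 - 120*t^3 + 45*t^2 - 10*t + 1)

E[X^5] = D^5[M](0) = 15120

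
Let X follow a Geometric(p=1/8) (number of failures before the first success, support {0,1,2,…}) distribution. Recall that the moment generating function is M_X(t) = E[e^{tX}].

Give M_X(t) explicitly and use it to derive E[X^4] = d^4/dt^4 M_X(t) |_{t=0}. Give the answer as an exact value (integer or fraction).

E[X^4] = D^4[M](0) = 70665

M_X(t) = 1/(8*(1 - 7*e^(t)/8))
D^4[M](t) = (-2401*e^(4*t) - 30184*e^(3*t) - 34496*e^(2*t) - 3584*e^(t))/(16807*e^(5*t) - 96040*e^(4*t) + 219520*e^(3*t) - 250880*e^(2*t) + 143360*e^(t) - 32768)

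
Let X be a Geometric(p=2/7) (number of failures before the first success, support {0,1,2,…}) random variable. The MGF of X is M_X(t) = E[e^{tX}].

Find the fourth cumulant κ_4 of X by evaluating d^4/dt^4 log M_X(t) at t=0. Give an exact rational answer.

κ_4 = K′′′′(0) = 3745/8

M_X(t) = 2/(7*(1 - 5*e^(t)/7))
K_X(t) = log M_X(t) = -log(1 - 5*e^(t)/7) - log(7) + log(2)
K′(t) = -5*e^(t)/(5*e^(t) - 7)
K′′(t) = 35*e^(t)/(25*e^(2*t) - 70*e^(t) + 49)
K′′′(t) = (-175*e^(2*t) - 245*e^(t))/(125*e^(3*t) - 525*e^(2*t) + 735*e^(t) - 343)
K′′′′(t) = (875*e^(3*t) + 4900*e^(2*t) + 1715*e^(t))/(625*e^(4*t) - 3500*e^(3*t) + 7350*e^(2*t) - 6860*e^(t) + 2401)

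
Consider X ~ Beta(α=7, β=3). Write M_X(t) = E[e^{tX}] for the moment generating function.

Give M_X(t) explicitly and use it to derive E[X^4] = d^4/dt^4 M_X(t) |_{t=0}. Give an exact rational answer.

M_X(t) = ₁F₁(7; 10; t)
D^4[M](t) = 42*₁F₁(11; 14; t)/143

E[X^4] = D^4[M](0) = 42/143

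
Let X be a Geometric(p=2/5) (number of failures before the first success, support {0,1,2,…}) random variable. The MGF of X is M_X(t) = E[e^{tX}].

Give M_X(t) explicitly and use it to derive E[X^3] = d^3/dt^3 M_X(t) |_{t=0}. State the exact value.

M_X(t) = 2/(5*(1 - 3*e^(t)/5))
M^(3)(t) = (54*e^(3*t) + 360*e^(2*t) + 150*e^(t))/(81*e^(4*t) - 540*e^(3*t) + 1350*e^(2*t) - 1500*e^(t) + 625)

E[X^3] = M^(3)(0) = 141/4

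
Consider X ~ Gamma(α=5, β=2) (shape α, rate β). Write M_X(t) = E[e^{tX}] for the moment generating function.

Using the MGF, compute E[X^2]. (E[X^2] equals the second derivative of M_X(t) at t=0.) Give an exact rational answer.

E[X^2] = M′′(0) = 15/2

M_X(t) = 32/(2 - t)^5
M′(t) = 160/(t^6 - 12*t^5 + 60*t^4 - 160*t^3 + 240*t^2 - 192*t + 64)
M′′(t) = -960/(t^7 - 14*t^6 + 84*t^5 - 280*t^4 + 560*t^3 - 672*t^2 + 448*t - 128)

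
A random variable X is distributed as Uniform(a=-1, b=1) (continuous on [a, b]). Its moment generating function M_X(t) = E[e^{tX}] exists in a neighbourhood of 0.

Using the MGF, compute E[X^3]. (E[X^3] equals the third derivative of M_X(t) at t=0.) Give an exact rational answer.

E[X^3] = d^3M/dt^3 |_{t=0} = 0

M_X(t) = (e^(t) - e^(-t))/(2*t)
dM/dt = (t*e^(2*t) + t - e^(2*t) + 1)*e^(-t)/(2*t^2)
d^2M/dt^2 = (t^2*e^(2*t) - t^2 - 2*t*e^(2*t) - 2*t + 2*e^(2*t) - 2)*e^(-t)/(2*t^3)
d^3M/dt^3 = (t^3*e^(2*t) + t^3 - 3*t^2*e^(2*t) + 3*t^2 + 6*t*e^(2*t) + 6*t - 6*e^(2*t) + 6)*e^(-t)/(2*t^4)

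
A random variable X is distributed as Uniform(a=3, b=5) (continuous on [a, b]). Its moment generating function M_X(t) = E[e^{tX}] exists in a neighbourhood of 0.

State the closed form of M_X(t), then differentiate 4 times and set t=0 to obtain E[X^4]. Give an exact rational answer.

M_X(t) = (e^(5*t) - e^(3*t))/(2*t)

E[X^4] = M^(4)(0) = 1441/5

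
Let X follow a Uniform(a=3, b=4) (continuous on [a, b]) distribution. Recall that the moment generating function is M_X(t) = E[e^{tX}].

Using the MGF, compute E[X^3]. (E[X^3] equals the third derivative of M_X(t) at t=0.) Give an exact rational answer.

M_X(t) = (e^(4*t) - e^(3*t))/t
D^3[M](t) = (64*t^3*e^(4*t) - 27*t^3*e^(3*t) - 48*t^2*e^(4*t) + 27*t^2*e^(3*t) + 24*t*e^(4*t) - 18*t*e^(3*t) - 6*e^(4*t) + 6*e^(3*t))/t^4

E[X^3] = D^3[M](0) = 175/4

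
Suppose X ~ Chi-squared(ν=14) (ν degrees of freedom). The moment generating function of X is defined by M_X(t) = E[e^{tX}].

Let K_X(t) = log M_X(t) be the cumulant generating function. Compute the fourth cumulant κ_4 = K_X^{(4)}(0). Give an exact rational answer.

M_X(t) = (1 - 2*t)^(-7)
K_X(t) = log M_X(t) = -7*log(1 - 2*t)
D^4[K](t) = 672/(16*t^4 - 32*t^3 + 24*t^2 - 8*t + 1)

κ_4 = D^4[K](0) = 672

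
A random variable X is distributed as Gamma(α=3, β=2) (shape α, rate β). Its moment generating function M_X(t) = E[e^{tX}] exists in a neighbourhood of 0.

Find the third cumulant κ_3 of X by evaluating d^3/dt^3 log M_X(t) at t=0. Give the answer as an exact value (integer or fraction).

κ_3 = K^(3)(0) = 3/4

M_X(t) = 8/(2 - t)^3
K_X(t) = log M_X(t) = -3*log(2 - t) + 3*log(2)
K^(3)(t) = -6/(t^3 - 6*t^2 + 12*t - 8)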